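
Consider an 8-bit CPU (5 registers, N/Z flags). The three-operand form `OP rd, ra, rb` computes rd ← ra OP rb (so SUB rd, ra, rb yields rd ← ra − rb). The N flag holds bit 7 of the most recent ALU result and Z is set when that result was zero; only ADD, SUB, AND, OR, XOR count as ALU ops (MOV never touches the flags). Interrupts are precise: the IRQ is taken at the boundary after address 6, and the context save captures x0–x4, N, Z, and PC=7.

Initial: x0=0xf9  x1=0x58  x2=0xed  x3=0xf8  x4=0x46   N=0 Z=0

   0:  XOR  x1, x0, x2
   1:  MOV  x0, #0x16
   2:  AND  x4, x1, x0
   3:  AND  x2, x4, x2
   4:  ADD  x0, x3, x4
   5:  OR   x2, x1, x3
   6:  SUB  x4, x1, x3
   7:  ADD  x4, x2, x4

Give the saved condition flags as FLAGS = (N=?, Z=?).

after  0: x0=0xf9 x1=0x14 x2=0xed x3=0xf8 x4=0x46  N=0 Z=0
after  1: x0=0x16 x1=0x14 x2=0xed x3=0xf8 x4=0x46  N=0 Z=0
after  2: x0=0x16 x1=0x14 x2=0xed x3=0xf8 x4=0x14  N=0 Z=0
after  3: x0=0x16 x1=0x14 x2=0x04 x3=0xf8 x4=0x14  N=0 Z=0
after  4: x0=0x0c x1=0x14 x2=0x04 x3=0xf8 x4=0x14  N=0 Z=0
after  5: x0=0x0c x1=0x14 x2=0xfc x3=0xf8 x4=0x14  N=1 Z=0
after  6: x0=0x0c x1=0x14 x2=0xfc x3=0xf8 x4=0x1c  N=0 Z=0
-- IRQ taken; context saved, return-PC = 7 --

FLAGS = (N=0, Z=0)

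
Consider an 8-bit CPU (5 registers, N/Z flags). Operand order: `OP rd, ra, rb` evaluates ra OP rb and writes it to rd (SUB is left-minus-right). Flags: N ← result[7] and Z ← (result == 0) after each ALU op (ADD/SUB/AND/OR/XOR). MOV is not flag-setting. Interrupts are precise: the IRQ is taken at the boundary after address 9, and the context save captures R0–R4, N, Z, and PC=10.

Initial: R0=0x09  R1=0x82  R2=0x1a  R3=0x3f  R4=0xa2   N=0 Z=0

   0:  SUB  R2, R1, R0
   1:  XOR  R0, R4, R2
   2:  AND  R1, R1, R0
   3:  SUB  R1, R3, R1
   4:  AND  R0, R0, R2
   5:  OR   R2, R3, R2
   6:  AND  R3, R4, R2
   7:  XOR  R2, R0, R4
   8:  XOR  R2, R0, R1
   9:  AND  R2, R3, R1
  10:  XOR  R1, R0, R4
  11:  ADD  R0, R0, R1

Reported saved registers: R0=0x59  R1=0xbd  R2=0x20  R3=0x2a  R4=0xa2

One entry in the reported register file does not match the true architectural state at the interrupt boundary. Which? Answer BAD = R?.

BAD = R3

after  0: R0=0x09 R1=0x82 R2=0x79 R3=0x3f R4=0xa2  N=0 Z=0
after  1: R0=0xdb R1=0x82 R2=0x79 R3=0x3f R4=0xa2  N=1 Z=0
after  2: R0=0xdb R1=0x82 R2=0x79 R3=0x3f R4=0xa2  N=1 Z=0
after  3: R0=0xdb R1=0xbd R2=0x79 R3=0x3f R4=0xa2  N=1 Z=0
after  4: R0=0x59 R1=0xbd R2=0x79 R3=0x3f R4=0xa2  N=0 Z=0
after  5: R0=0x59 R1=0xbd R2=0x7f R3=0x3f R4=0xa2  N=0 Z=0
after  6: R0=0x59 R1=0xbd R2=0x7f R3=0x22 R4=0xa2  N=0 Z=0
after  7: R0=0x59 R1=0xbd R2=0xfb R3=0x22 R4=0xa2  N=1 Z=0
after  8: R0=0x59 R1=0xbd R2=0xe4 R3=0x22 R4=0xa2  N=1 Z=0
after  9: R0=0x59 R1=0xbd R2=0x20 R3=0x22 R4=0xa2  N=0 Z=0
-- IRQ taken; context saved, return-PC = 10 --
mismatch: R3: reported 0x2a vs actual 0x22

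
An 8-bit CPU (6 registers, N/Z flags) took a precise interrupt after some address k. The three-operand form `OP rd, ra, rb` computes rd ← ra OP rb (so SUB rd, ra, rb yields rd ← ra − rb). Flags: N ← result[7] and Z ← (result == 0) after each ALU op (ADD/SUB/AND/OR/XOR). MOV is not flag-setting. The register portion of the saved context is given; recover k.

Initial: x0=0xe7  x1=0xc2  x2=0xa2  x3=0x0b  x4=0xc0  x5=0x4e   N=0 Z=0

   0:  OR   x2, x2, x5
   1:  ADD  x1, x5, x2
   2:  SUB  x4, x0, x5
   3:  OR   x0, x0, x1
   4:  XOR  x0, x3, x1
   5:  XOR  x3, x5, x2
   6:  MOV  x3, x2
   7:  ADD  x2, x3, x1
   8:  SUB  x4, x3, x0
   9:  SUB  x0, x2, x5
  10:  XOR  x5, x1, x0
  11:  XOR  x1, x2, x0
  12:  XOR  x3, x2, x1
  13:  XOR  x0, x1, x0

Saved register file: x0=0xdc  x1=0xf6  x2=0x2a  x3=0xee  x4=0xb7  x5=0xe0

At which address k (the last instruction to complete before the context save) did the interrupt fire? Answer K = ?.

K = 11

after  0: x0=0xe7 x1=0xc2 x2=0xee x3=0x0b x4=0xc0 x5=0x4e  N=1 Z=0
after  1: x0=0xe7 x1=0x3c x2=0xee x3=0x0b x4=0xc0 x5=0x4e  N=0 Z=0
after  2: x0=0xe7 x1=0x3c x2=0xee x3=0x0b x4=0x99 x5=0x4e  N=1 Z=0
after  3: x0=0xff x1=0x3c x2=0xee x3=0x0b x4=0x99 x5=0x4e  N=1 Z=0
after  4: x0=0x37 x1=0x3c x2=0xee x3=0x0b x4=0x99 x5=0x4e  N=0 Z=0
after  5: x0=0x37 x1=0x3c x2=0xee x3=0xa0 x4=0x99 x5=0x4e  N=1 Z=0
after  6: x0=0x37 x1=0x3c x2=0xee x3=0xee x4=0x99 x5=0x4e  N=1 Z=0
after  7: x0=0x37 x1=0x3c x2=0x2a x3=0xee x4=0x99 x5=0x4e  N=0 Z=0
after  8: x0=0x37 x1=0x3c x2=0x2a x3=0xee x4=0xb7 x5=0x4e  N=1 Z=0
after  9: x0=0xdc x1=0x3c x2=0x2a x3=0xee x4=0xb7 x5=0x4e  N=1 Z=0
after 10: x0=0xdc x1=0x3c x2=0x2a x3=0xee x4=0xb7 x5=0xe0  N=1 Z=0
after 11: x0=0xdc x1=0xf6 x2=0x2a x3=0xee x4=0xb7 x5=0xe0  N=1 Z=0
-- IRQ taken; context saved, return-PC = 12 --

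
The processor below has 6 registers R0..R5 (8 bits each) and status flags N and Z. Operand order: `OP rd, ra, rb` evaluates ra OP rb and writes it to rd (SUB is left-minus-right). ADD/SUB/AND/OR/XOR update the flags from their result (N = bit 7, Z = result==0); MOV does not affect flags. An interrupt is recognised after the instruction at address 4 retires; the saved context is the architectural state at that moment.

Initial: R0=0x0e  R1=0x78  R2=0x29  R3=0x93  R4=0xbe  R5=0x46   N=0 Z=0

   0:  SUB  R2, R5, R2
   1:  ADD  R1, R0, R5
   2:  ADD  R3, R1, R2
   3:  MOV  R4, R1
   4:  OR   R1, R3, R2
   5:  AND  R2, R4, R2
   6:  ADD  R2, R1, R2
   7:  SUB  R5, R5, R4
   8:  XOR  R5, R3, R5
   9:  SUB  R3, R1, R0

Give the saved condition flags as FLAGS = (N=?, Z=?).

FLAGS = (N=0, Z=0)

after  0: R0=0x0e R1=0x78 R2=0x1d R3=0x93 R4=0xbe R5=0x46  N=0 Z=0
after  1: R0=0x0e R1=0x54 R2=0x1d R3=0x93 R4=0xbe R5=0x46  N=0 Z=0
after  2: R0=0x0e R1=0x54 R2=0x1d R3=0x71 R4=0xbe R5=0x46  N=0 Z=0
after  3: R0=0x0e R1=0x54 R2=0x1d R3=0x71 R4=0x54 R5=0x46  N=0 Z=0
after  4: R0=0x0e R1=0x7d R2=0x1d R3=0x71 R4=0x54 R5=0x46  N=0 Z=0
-- IRQ taken; context saved, return-PC = 5 --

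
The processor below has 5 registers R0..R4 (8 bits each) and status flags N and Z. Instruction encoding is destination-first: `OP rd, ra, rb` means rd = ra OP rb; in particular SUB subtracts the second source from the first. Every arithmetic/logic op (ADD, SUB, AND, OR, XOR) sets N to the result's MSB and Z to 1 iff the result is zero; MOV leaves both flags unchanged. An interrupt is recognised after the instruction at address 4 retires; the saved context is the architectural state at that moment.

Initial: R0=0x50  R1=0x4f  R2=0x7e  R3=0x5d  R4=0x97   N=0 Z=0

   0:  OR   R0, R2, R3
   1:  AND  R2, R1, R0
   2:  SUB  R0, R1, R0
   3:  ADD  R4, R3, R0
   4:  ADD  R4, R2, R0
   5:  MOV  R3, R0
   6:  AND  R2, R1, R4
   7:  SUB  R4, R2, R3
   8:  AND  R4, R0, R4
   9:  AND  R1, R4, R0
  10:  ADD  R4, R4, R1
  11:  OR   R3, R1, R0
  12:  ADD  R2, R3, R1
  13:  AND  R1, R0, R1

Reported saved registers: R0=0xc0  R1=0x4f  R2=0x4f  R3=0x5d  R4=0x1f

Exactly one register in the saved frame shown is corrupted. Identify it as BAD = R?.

BAD = R0

after  0: R0=0x7f R1=0x4f R2=0x7e R3=0x5d R4=0x97  N=0 Z=0
after  1: R0=0x7f R1=0x4f R2=0x4f R3=0x5d R4=0x97  N=0 Z=0
after  2: R0=0xd0 R1=0x4f R2=0x4f R3=0x5d R4=0x97  N=1 Z=0
after  3: R0=0xd0 R1=0x4f R2=0x4f R3=0x5d R4=0x2d  N=0 Z=0
after  4: R0=0xd0 R1=0x4f R2=0x4f R3=0x5d R4=0x1f  N=0 Z=0
-- IRQ taken; context saved, return-PC = 5 --
mismatch: R0: reported 0xc0 vs actual 0xd0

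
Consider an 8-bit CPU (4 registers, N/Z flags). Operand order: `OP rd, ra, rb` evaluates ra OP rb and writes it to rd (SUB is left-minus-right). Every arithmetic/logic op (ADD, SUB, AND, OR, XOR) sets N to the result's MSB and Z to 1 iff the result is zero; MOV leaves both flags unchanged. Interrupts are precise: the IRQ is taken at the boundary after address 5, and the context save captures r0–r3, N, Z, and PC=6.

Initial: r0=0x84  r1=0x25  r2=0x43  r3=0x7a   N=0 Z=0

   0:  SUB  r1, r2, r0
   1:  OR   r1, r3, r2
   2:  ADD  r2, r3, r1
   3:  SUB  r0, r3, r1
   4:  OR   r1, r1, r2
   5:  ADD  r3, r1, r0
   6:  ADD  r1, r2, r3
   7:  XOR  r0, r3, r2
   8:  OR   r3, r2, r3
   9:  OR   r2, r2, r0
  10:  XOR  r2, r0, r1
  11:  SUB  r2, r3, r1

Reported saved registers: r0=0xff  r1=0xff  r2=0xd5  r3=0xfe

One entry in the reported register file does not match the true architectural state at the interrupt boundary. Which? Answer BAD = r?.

after  0: r0=0x84 r1=0xbf r2=0x43 r3=0x7a  N=1 Z=0
after  1: r0=0x84 r1=0x7b r2=0x43 r3=0x7a  N=0 Z=0
after  2: r0=0x84 r1=0x7b r2=0xf5 r3=0x7a  N=1 Z=0
after  3: r0=0xff r1=0x7b r2=0xf5 r3=0x7a  N=1 Z=0
after  4: r0=0xff r1=0xff r2=0xf5 r3=0x7a  N=1 Z=0
after  5: r0=0xff r1=0xff r2=0xf5 r3=0xfe  N=1 Z=0
-- IRQ taken; context saved, return-PC = 6 --
mismatch: r2: reported 0xd5 vs actual 0xf5

BAD = r2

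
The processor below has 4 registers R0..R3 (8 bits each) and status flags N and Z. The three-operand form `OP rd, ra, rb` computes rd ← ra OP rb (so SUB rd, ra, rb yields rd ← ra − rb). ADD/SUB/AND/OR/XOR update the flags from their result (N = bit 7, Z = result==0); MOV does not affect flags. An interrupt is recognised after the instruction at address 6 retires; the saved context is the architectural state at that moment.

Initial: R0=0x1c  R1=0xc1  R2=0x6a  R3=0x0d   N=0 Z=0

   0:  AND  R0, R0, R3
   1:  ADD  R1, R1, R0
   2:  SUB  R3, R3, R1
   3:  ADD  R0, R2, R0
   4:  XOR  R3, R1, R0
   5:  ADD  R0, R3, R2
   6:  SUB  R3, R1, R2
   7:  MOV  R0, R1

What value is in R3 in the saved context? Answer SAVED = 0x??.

SAVED = 0x63

after  0: R0=0x0c R1=0xc1 R2=0x6a R3=0x0d  N=0 Z=0
after  1: R0=0x0c R1=0xcd R2=0x6a R3=0x0d  N=1 Z=0
after  2: R0=0x0c R1=0xcd R2=0x6a R3=0x40  N=0 Z=0
after  3: R0=0x76 R1=0xcd R2=0x6a R3=0x40  N=0 Z=0
after  4: R0=0x76 R1=0xcd R2=0x6a R3=0xbb  N=1 Z=0
after  5: R0=0x25 R1=0xcd R2=0x6a R3=0xbb  N=0 Z=0
after  6: R0=0x25 R1=0xcd R2=0x6a R3=0x63  N=0 Z=0
-- IRQ taken; context saved, return-PC = 7 --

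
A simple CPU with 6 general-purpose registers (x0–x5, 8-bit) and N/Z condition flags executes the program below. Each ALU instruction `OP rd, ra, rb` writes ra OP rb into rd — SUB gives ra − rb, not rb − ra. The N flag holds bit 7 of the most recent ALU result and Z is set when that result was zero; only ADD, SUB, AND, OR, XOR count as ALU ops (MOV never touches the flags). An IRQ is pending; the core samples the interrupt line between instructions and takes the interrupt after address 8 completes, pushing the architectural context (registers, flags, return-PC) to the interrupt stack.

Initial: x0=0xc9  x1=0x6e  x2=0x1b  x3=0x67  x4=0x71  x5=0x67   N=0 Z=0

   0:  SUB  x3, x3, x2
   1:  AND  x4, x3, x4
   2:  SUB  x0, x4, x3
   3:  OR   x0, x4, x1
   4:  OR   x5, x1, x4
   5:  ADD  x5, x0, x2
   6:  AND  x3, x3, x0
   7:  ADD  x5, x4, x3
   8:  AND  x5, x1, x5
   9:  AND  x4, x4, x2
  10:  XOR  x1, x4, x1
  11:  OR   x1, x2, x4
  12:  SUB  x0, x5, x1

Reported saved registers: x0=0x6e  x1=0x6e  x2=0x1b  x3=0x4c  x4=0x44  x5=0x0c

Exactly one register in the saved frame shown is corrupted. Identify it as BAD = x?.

after  0: x0=0xc9 x1=0x6e x2=0x1b x3=0x4c x4=0x71 x5=0x67  N=0 Z=0
after  1: x0=0xc9 x1=0x6e x2=0x1b x3=0x4c x4=0x40 x5=0x67  N=0 Z=0
after  2: x0=0xf4 x1=0x6e x2=0x1b x3=0x4c x4=0x40 x5=0x67  N=1 Z=0
after  3: x0=0x6e x1=0x6e x2=0x1b x3=0x4c x4=0x40 x5=0x67  N=0 Z=0
after  4: x0=0x6e x1=0x6e x2=0x1b x3=0x4c x4=0x40 x5=0x6e  N=0 Z=0
after  5: x0=0x6e x1=0x6e x2=0x1b x3=0x4c x4=0x40 x5=0x89  N=1 Z=0
after  6: x0=0x6e x1=0x6e x2=0x1b x3=0x4c x4=0x40 x5=0x89  N=0 Z=0
after  7: x0=0x6e x1=0x6e x2=0x1b x3=0x4c x4=0x40 x5=0x8c  N=1 Z=0
after  8: x0=0x6e x1=0x6e x2=0x1b x3=0x4c x4=0x40 x5=0x0c  N=0 Z=0
-- IRQ taken; context saved, return-PC = 9 --
mismatch: x4: reported 0x44 vs actual 0x40

BAD = x4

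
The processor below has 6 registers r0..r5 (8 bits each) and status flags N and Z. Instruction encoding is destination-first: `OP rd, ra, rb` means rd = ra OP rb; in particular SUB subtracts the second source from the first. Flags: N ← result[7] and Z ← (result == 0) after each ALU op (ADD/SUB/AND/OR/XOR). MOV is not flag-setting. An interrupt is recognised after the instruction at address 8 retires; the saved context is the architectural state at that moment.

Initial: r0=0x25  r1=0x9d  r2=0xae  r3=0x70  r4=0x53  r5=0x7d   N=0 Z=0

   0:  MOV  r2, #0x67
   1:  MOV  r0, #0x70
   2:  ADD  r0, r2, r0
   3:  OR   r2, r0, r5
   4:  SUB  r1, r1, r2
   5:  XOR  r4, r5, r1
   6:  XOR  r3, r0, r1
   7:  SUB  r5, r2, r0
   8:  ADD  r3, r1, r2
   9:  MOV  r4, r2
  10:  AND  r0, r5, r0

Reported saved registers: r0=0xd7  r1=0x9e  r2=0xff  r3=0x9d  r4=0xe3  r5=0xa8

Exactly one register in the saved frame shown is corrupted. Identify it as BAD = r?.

after  0: r0=0x25 r1=0x9d r2=0x67 r3=0x70 r4=0x53 r5=0x7d  N=0 Z=0
after  1: r0=0x70 r1=0x9d r2=0x67 r3=0x70 r4=0x53 r5=0x7d  N=0 Z=0
after  2: r0=0xd7 r1=0x9d r2=0x67 r3=0x70 r4=0x53 r5=0x7d  N=1 Z=0
after  3: r0=0xd7 r1=0x9d r2=0xff r3=0x70 r4=0x53 r5=0x7d  N=1 Z=0
after  4: r0=0xd7 r1=0x9e r2=0xff r3=0x70 r4=0x53 r5=0x7d  N=1 Z=0
after  5: r0=0xd7 r1=0x9e r2=0xff r3=0x70 r4=0xe3 r5=0x7d  N=1 Z=0
after  6: r0=0xd7 r1=0x9e r2=0xff r3=0x49 r4=0xe3 r5=0x7d  N=0 Z=0
after  7: r0=0xd7 r1=0x9e r2=0xff r3=0x49 r4=0xe3 r5=0x28  N=0 Z=0
after  8: r0=0xd7 r1=0x9e r2=0xff r3=0x9d r4=0xe3 r5=0x28  N=1 Z=0
-- IRQ taken; context saved, return-PC = 9 --
mismatch: r5: reported 0xa8 vs actual 0x28

BAD = r5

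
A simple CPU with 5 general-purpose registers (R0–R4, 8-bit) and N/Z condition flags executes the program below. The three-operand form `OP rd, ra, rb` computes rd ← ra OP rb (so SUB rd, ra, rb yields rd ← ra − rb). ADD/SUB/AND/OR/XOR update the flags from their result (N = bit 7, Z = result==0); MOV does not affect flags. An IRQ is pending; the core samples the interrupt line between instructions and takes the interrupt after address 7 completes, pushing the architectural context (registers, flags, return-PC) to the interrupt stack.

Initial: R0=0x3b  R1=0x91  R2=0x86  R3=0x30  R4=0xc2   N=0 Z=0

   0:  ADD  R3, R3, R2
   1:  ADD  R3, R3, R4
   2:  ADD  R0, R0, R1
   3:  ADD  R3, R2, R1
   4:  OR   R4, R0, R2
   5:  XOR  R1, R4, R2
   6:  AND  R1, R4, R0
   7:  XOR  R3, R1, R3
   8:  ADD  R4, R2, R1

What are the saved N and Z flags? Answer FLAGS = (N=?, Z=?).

FLAGS = (N=1, Z=0)

after  0: R0=0x3b R1=0x91 R2=0x86 R3=0xb6 R4=0xc2  N=1 Z=0
after  1: R0=0x3b R1=0x91 R2=0x86 R3=0x78 R4=0xc2  N=0 Z=0
after  2: R0=0xcc R1=0x91 R2=0x86 R3=0x78 R4=0xc2  N=1 Z=0
after  3: R0=0xcc R1=0x91 R2=0x86 R3=0x17 R4=0xc2  N=0 Z=0
after  4: R0=0xcc R1=0x91 R2=0x86 R3=0x17 R4=0xce  N=1 Z=0
after  5: R0=0xcc R1=0x48 R2=0x86 R3=0x17 R4=0xce  N=0 Z=0
after  6: R0=0xcc R1=0xcc R2=0x86 R3=0x17 R4=0xce  N=1 Z=0
after  7: R0=0xcc R1=0xcc R2=0x86 R3=0xdb R4=0xce  N=1 Z=0
-- IRQ taken; context saved, return-PC = 8 --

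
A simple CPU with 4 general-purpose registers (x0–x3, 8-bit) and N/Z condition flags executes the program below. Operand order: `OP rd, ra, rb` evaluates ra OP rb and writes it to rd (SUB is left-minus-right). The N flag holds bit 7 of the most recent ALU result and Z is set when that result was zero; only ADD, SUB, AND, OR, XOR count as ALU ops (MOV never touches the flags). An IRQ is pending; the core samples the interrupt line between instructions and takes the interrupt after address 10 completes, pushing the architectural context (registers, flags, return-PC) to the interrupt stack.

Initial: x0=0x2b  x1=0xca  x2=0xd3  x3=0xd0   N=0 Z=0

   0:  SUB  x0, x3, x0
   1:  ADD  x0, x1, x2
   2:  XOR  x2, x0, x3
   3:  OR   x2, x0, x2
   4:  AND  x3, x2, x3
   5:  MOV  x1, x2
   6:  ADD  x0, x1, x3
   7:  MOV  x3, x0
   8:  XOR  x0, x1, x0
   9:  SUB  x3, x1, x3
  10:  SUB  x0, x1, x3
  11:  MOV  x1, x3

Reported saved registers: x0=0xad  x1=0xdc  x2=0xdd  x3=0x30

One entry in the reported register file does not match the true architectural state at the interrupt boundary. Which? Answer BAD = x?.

BAD = x1

after  0: x0=0xa5 x1=0xca x2=0xd3 x3=0xd0  N=1 Z=0
after  1: x0=0x9d x1=0xca x2=0xd3 x3=0xd0  N=1 Z=0
after  2: x0=0x9d x1=0xca x2=0x4d x3=0xd0  N=0 Z=0
after  3: x0=0x9d x1=0xca x2=0xdd x3=0xd0  N=1 Z=0
after  4: x0=0x9d x1=0xca x2=0xdd x3=0xd0  N=1 Z=0
after  5: x0=0x9d x1=0xdd x2=0xdd x3=0xd0  N=1 Z=0
after  6: x0=0xad x1=0xdd x2=0xdd x3=0xd0  N=1 Z=0
after  7: x0=0xad x1=0xdd x2=0xdd x3=0xad  N=1 Z=0
after  8: x0=0x70 x1=0xdd x2=0xdd x3=0xad  N=0 Z=0
after  9: x0=0x70 x1=0xdd x2=0xdd x3=0x30  N=0 Z=0
after 10: x0=0xad x1=0xdd x2=0xdd x3=0x30  N=1 Z=0
-- IRQ taken; context saved, return-PC = 11 --
mismatch: x1: reported 0xdc vs actual 0xdd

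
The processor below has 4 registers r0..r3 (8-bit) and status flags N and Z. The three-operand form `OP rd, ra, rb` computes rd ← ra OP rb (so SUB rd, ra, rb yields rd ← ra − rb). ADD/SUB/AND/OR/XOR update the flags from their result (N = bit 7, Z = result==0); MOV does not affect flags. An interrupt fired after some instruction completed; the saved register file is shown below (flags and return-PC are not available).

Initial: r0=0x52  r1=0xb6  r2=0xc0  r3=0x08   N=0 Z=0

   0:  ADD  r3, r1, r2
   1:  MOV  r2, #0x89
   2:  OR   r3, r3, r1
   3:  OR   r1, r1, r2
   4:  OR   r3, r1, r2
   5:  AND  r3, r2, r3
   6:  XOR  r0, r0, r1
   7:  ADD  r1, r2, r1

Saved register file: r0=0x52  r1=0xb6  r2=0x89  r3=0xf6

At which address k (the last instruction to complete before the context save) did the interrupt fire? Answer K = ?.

after  0: r0=0x52 r1=0xb6 r2=0xc0 r3=0x76  N=0 Z=0
after  1: r0=0x52 r1=0xb6 r2=0x89 r3=0x76  N=0 Z=0
after  2: r0=0x52 r1=0xb6 r2=0x89 r3=0xf6  N=1 Z=0
-- IRQ taken; context saved, return-PC = 3 --

K = 2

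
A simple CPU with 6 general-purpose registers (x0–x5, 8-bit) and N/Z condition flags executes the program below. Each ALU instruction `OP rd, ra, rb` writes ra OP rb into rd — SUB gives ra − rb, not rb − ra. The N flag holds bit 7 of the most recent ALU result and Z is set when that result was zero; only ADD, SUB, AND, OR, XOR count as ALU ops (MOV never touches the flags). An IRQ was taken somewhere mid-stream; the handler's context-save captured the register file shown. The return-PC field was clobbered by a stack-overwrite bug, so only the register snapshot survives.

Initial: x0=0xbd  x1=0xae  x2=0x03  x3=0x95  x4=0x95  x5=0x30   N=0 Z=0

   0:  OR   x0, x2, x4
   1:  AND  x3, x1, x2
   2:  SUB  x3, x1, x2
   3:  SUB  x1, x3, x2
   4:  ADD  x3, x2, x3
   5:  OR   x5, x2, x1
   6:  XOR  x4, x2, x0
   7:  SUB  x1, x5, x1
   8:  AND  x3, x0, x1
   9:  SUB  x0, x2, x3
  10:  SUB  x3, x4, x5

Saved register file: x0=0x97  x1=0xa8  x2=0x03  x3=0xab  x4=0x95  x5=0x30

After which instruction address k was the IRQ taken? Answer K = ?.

after  0: x0=0x97 x1=0xae x2=0x03 x3=0x95 x4=0x95 x5=0x30  N=1 Z=0
after  1: x0=0x97 x1=0xae x2=0x03 x3=0x02 x4=0x95 x5=0x30  N=0 Z=0
after  2: x0=0x97 x1=0xae x2=0x03 x3=0xab x4=0x95 x5=0x30  N=1 Z=0
after  3: x0=0x97 x1=0xa8 x2=0x03 x3=0xab x4=0x95 x5=0x30  N=1 Z=0
-- IRQ taken; context saved, return-PC = 4 --

K = 3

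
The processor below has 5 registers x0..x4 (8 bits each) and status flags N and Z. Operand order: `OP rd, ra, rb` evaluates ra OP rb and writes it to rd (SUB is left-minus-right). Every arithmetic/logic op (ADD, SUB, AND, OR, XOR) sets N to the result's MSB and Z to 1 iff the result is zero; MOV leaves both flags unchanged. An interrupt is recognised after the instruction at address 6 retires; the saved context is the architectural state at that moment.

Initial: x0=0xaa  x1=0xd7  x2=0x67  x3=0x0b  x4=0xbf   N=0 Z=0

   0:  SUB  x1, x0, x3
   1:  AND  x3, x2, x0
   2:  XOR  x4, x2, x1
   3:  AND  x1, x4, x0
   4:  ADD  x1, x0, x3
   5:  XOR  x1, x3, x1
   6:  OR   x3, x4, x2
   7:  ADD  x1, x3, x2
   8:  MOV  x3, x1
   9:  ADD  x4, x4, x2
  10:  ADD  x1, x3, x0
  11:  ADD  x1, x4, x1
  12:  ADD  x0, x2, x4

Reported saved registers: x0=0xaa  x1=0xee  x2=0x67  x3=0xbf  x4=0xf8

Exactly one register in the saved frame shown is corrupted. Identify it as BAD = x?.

after  0: x0=0xaa x1=0x9f x2=0x67 x3=0x0b x4=0xbf  N=1 Z=0
after  1: x0=0xaa x1=0x9f x2=0x67 x3=0x22 x4=0xbf  N=0 Z=0
after  2: x0=0xaa x1=0x9f x2=0x67 x3=0x22 x4=0xf8  N=1 Z=0
after  3: x0=0xaa x1=0xa8 x2=0x67 x3=0x22 x4=0xf8  N=1 Z=0
after  4: x0=0xaa x1=0xcc x2=0x67 x3=0x22 x4=0xf8  N=1 Z=0
after  5: x0=0xaa x1=0xee x2=0x67 x3=0x22 x4=0xf8  N=1 Z=0
after  6: x0=0xaa x1=0xee x2=0x67 x3=0xff x4=0xf8  N=1 Z=0
-- IRQ taken; context saved, return-PC = 7 --
mismatch: x3: reported 0xbf vs actual 0xff

BAD = x3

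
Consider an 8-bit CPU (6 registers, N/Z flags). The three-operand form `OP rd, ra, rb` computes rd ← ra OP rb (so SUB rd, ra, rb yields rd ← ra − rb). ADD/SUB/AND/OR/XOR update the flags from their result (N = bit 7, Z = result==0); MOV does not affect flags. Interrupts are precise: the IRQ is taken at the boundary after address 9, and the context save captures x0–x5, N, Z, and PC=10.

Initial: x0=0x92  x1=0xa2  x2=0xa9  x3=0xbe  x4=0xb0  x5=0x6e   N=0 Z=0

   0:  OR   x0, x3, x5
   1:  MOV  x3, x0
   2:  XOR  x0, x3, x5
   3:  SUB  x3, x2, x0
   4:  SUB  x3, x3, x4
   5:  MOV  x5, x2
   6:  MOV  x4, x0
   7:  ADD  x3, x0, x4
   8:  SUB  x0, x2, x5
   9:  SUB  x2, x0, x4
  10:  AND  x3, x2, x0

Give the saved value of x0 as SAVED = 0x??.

SAVED = 0x00

after  0: x0=0xfe x1=0xa2 x2=0xa9 x3=0xbe x4=0xb0 x5=0x6e  N=1 Z=0
after  1: x0=0xfe x1=0xa2 x2=0xa9 x3=0xfe x4=0xb0 x5=0x6e  N=1 Z=0
after  2: x0=0x90 x1=0xa2 x2=0xa9 x3=0xfe x4=0xb0 x5=0x6e  N=1 Z=0
after  3: x0=0x90 x1=0xa2 x2=0xa9 x3=0x19 x4=0xb0 x5=0x6e  N=0 Z=0
after  4: x0=0x90 x1=0xa2 x2=0xa9 x3=0x69 x4=0xb0 x5=0x6e  N=0 Z=0
after  5: x0=0x90 x1=0xa2 x2=0xa9 x3=0x69 x4=0xb0 x5=0xa9  N=0 Z=0
after  6: x0=0x90 x1=0xa2 x2=0xa9 x3=0x69 x4=0x90 x5=0xa9  N=0 Z=0
after  7: x0=0x90 x1=0xa2 x2=0xa9 x3=0x20 x4=0x90 x5=0xa9  N=0 Z=0
after  8: x0=0x00 x1=0xa2 x2=0xa9 x3=0x20 x4=0x90 x5=0xa9  N=0 Z=1
after  9: x0=0x00 x1=0xa2 x2=0x70 x3=0x20 x4=0x90 x5=0xa9  N=0 Z=0
-- IRQ taken; context saved, return-PC = 10 --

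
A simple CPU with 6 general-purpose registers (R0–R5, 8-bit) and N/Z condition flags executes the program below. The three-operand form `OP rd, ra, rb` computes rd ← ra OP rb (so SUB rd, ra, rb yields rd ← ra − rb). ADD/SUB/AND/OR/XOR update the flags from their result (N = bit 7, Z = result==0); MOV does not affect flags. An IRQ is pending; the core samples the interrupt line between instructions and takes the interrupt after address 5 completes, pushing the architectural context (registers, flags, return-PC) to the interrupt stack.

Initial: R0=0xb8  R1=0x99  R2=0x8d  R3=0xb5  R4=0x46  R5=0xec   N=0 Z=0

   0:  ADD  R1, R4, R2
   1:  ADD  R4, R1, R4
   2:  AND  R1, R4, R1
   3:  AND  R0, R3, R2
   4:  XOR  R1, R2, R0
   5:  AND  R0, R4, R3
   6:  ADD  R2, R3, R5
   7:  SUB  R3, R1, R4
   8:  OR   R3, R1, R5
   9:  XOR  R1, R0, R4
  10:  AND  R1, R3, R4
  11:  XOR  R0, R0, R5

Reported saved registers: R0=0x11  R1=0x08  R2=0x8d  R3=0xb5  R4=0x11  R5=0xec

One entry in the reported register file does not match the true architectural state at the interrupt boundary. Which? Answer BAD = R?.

after  0: R0=0xb8 R1=0xd3 R2=0x8d R3=0xb5 R4=0x46 R5=0xec  N=1 Z=0
after  1: R0=0xb8 R1=0xd3 R2=0x8d R3=0xb5 R4=0x19 R5=0xec  N=0 Z=0
after  2: R0=0xb8 R1=0x11 R2=0x8d R3=0xb5 R4=0x19 R5=0xec  N=0 Z=0
after  3: R0=0x85 R1=0x11 R2=0x8d R3=0xb5 R4=0x19 R5=0xec  N=1 Z=0
after  4: R0=0x85 R1=0x08 R2=0x8d R3=0xb5 R4=0x19 R5=0xec  N=0 Z=0
after  5: R0=0x11 R1=0x08 R2=0x8d R3=0xb5 R4=0x19 R5=0xec  N=0 Z=0
-- IRQ taken; context saved, return-PC = 6 --
mismatch: R4: reported 0x11 vs actual 0x19

BAD = R4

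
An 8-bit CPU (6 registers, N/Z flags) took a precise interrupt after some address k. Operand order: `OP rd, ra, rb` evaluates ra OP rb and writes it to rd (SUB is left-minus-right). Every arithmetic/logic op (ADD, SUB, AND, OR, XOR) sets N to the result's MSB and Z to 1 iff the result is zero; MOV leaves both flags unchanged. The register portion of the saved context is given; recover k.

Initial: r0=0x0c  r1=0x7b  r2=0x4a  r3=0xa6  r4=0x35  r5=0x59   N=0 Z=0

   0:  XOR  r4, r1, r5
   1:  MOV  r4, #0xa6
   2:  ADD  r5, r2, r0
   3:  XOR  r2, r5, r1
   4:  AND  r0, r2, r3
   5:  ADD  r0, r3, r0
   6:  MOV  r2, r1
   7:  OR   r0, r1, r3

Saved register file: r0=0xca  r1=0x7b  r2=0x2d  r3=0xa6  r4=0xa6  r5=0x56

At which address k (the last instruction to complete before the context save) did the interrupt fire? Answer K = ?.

after  0: r0=0x0c r1=0x7b r2=0x4a r3=0xa6 r4=0x22 r5=0x59  N=0 Z=0
after  1: r0=0x0c r1=0x7b r2=0x4a r3=0xa6 r4=0xa6 r5=0x59  N=0 Z=0
after  2: r0=0x0c r1=0x7b r2=0x4a r3=0xa6 r4=0xa6 r5=0x56  N=0 Z=0
after  3: r0=0x0c r1=0x7b r2=0x2d r3=0xa6 r4=0xa6 r5=0x56  N=0 Z=0
after  4: r0=0x24 r1=0x7b r2=0x2d r3=0xa6 r4=0xa6 r5=0x56  N=0 Z=0
after  5: r0=0xca r1=0x7b r2=0x2d r3=0xa6 r4=0xa6 r5=0x56  N=1 Z=0
-- IRQ taken; context saved, return-PC = 6 --

K = 5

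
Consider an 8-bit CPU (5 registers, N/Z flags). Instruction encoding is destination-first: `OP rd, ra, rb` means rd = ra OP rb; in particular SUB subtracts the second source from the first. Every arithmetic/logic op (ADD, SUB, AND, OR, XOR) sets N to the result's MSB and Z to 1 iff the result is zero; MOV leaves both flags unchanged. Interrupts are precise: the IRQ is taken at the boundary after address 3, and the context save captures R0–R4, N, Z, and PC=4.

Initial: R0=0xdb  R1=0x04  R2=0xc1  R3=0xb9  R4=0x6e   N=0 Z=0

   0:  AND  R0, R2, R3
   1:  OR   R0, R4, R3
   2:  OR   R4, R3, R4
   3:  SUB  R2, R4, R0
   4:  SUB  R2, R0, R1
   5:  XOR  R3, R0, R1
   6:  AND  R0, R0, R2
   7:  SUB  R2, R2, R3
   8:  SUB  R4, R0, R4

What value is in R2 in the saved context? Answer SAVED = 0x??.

SAVED = 0x00

after  0: R0=0x81 R1=0x04 R2=0xc1 R3=0xb9 R4=0x6e  N=1 Z=0
after  1: R0=0xff R1=0x04 R2=0xc1 R3=0xb9 R4=0x6e  N=1 Z=0
after  2: R0=0xff R1=0x04 R2=0xc1 R3=0xb9 R4=0xff  N=1 Z=0
after  3: R0=0xff R1=0x04 R2=0x00 R3=0xb9 R4=0xff  N=0 Z=1
-- IRQ taken; context saved, return-PC = 4 --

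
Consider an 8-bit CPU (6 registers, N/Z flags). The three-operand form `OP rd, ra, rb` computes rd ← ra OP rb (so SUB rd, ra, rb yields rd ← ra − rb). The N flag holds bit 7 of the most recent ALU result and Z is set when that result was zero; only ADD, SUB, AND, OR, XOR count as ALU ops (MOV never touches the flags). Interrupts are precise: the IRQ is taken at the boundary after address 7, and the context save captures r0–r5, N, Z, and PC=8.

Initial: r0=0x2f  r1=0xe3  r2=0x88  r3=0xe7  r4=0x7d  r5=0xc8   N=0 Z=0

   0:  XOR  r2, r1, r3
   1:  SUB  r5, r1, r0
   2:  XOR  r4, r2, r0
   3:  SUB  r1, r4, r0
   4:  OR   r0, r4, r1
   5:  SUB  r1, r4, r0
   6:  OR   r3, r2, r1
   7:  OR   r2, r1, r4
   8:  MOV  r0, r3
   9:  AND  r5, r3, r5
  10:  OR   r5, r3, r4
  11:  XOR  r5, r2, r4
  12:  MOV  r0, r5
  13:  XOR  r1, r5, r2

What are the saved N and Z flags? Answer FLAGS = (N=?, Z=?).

FLAGS = (N=0, Z=0)

after  0: r0=0x2f r1=0xe3 r2=0x04 r3=0xe7 r4=0x7d r5=0xc8  N=0 Z=0
after  1: r0=0x2f r1=0xe3 r2=0x04 r3=0xe7 r4=0x7d r5=0xb4  N=1 Z=0
after  2: r0=0x2f r1=0xe3 r2=0x04 r3=0xe7 r4=0x2b r5=0xb4  N=0 Z=0
after  3: r0=0x2f r1=0xfc r2=0x04 r3=0xe7 r4=0x2b r5=0xb4  N=1 Z=0
after  4: r0=0xff r1=0xfc r2=0x04 r3=0xe7 r4=0x2b r5=0xb4  N=1 Z=0
after  5: r0=0xff r1=0x2c r2=0x04 r3=0xe7 r4=0x2b r5=0xb4  N=0 Z=0
after  6: r0=0xff r1=0x2c r2=0x04 r3=0x2c r4=0x2b r5=0xb4  N=0 Z=0
after  7: r0=0xff r1=0x2c r2=0x2f r3=0x2c r4=0x2b r5=0xb4  N=0 Z=0
-- IRQ taken; context saved, return-PC = 8 --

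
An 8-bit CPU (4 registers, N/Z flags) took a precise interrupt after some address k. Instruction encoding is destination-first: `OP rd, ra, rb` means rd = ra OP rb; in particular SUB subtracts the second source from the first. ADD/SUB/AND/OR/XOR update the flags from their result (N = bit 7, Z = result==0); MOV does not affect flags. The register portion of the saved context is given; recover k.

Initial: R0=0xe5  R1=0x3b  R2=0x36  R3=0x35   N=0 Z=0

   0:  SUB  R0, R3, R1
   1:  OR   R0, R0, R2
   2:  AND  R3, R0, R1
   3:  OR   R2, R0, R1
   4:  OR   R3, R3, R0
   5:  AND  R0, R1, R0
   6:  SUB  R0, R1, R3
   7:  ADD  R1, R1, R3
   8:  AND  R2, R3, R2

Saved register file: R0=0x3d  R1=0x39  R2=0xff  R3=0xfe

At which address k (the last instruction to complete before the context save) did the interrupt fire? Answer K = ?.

after  0: R0=0xfa R1=0x3b R2=0x36 R3=0x35  N=1 Z=0
after  1: R0=0xfe R1=0x3b R2=0x36 R3=0x35  N=1 Z=0
after  2: R0=0xfe R1=0x3b R2=0x36 R3=0x3a  N=0 Z=0
after  3: R0=0xfe R1=0x3b R2=0xff R3=0x3a  N=1 Z=0
after  4: R0=0xfe R1=0x3b R2=0xff R3=0xfe  N=1 Z=0
after  5: R0=0x3a R1=0x3b R2=0xff R3=0xfe  N=0 Z=0
after  6: R0=0x3d R1=0x3b R2=0xff R3=0xfe  N=0 Z=0
after  7: R0=0x3d R1=0x39 R2=0xff R3=0xfe  N=0 Z=0
-- IRQ taken; context saved, return-PC = 8 --

K = 7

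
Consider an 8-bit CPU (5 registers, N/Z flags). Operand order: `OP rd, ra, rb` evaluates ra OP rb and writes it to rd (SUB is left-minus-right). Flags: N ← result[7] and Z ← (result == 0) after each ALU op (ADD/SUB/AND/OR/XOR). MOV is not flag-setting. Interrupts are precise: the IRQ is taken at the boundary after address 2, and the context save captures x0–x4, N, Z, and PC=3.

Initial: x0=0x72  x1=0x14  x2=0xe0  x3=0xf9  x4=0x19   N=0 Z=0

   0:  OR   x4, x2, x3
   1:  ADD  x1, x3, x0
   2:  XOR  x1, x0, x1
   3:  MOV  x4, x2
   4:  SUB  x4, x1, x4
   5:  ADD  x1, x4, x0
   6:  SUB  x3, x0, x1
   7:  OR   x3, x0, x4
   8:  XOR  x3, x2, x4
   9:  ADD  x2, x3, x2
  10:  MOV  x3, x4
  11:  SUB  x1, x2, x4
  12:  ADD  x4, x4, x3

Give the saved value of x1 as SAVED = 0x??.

after  0: x0=0x72 x1=0x14 x2=0xe0 x3=0xf9 x4=0xf9  N=1 Z=0
after  1: x0=0x72 x1=0x6b x2=0xe0 x3=0xf9 x4=0xf9  N=0 Z=0
after  2: x0=0x72 x1=0x19 x2=0xe0 x3=0xf9 x4=0xf9  N=0 Z=0
-- IRQ taken; context saved, return-PC = 3 --

SAVED = 0x19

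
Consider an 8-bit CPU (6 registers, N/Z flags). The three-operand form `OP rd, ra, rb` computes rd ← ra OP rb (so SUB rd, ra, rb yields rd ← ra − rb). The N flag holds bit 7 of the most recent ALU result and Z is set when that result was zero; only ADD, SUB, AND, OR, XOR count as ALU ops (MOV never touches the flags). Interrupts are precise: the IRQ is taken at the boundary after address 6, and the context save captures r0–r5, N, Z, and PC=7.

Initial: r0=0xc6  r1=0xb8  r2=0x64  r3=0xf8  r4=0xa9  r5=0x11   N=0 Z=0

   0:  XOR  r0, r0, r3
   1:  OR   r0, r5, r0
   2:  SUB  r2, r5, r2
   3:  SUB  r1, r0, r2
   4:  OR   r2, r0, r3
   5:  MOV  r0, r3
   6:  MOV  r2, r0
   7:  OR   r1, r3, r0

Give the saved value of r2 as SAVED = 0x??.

SAVED = 0xf8

after  0: r0=0x3e r1=0xb8 r2=0x64 r3=0xf8 r4=0xa9 r5=0x11  N=0 Z=0
after  1: r0=0x3f r1=0xb8 r2=0x64 r3=0xf8 r4=0xa9 r5=0x11  N=0 Z=0
after  2: r0=0x3f r1=0xb8 r2=0xad r3=0xf8 r4=0xa9 r5=0x11  N=1 Z=0
after  3: r0=0x3f r1=0x92 r2=0xad r3=0xf8 r4=0xa9 r5=0x11  N=1 Z=0
after  4: r0=0x3f r1=0x92 r2=0xff r3=0xf8 r4=0xa9 r5=0x11  N=1 Z=0
after  5: r0=0xf8 r1=0x92 r2=0xff r3=0xf8 r4=0xa9 r5=0x11  N=1 Z=0
after  6: r0=0xf8 r1=0x92 r2=0xf8 r3=0xf8 r4=0xa9 r5=0x11  N=1 Z=0
-- IRQ taken; context saved, return-PC = 7 --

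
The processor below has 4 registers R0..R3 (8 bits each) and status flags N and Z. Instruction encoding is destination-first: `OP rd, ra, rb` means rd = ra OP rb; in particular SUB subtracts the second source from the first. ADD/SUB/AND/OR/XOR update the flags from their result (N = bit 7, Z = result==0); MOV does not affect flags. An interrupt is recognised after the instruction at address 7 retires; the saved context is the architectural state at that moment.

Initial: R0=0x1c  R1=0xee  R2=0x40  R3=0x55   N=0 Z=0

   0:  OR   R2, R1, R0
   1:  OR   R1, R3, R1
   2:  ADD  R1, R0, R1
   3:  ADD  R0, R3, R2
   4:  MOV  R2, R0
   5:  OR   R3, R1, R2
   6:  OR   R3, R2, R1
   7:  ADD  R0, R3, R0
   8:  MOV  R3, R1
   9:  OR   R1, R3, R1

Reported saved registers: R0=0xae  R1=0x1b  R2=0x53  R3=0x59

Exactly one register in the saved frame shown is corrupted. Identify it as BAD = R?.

BAD = R3

after  0: R0=0x1c R1=0xee R2=0xfe R3=0x55  N=1 Z=0
after  1: R0=0x1c R1=0xff R2=0xfe R3=0x55  N=1 Z=0
after  2: R0=0x1c R1=0x1b R2=0xfe R3=0x55  N=0 Z=0
after  3: R0=0x53 R1=0x1b R2=0xfe R3=0x55  N=0 Z=0
after  4: R0=0x53 R1=0x1b R2=0x53 R3=0x55  N=0 Z=0
after  5: R0=0x53 R1=0x1b R2=0x53 R3=0x5b  N=0 Z=0
after  6: R0=0x53 R1=0x1b R2=0x53 R3=0x5b  N=0 Z=0
after  7: R0=0xae R1=0x1b R2=0x53 R3=0x5b  N=1 Z=0
-- IRQ taken; context saved, return-PC = 8 --
mismatch: R3: reported 0x59 vs actual 0x5b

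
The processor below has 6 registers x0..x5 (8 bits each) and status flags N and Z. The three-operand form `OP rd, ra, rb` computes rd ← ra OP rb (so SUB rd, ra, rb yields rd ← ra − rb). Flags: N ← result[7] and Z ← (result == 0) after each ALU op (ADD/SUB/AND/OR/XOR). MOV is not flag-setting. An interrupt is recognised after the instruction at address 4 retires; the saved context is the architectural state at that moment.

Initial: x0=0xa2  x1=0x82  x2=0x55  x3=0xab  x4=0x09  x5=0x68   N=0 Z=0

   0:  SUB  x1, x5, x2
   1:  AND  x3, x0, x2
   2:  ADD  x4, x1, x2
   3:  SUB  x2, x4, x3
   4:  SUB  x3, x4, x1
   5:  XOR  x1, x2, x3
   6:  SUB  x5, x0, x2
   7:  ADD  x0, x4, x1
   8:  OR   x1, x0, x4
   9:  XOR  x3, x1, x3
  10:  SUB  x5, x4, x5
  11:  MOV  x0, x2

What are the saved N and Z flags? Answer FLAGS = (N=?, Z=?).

after  0: x0=0xa2 x1=0x13 x2=0x55 x3=0xab x4=0x09 x5=0x68  N=0 Z=0
after  1: x0=0xa2 x1=0x13 x2=0x55 x3=0x00 x4=0x09 x5=0x68  N=0 Z=1
after  2: x0=0xa2 x1=0x13 x2=0x55 x3=0x00 x4=0x68 x5=0x68  N=0 Z=0
after  3: x0=0xa2 x1=0x13 x2=0x68 x3=0x00 x4=0x68 x5=0x68  N=0 Z=0
after  4: x0=0xa2 x1=0x13 x2=0x68 x3=0x55 x4=0x68 x5=0x68  N=0 Z=0
-- IRQ taken; context saved, return-PC = 5 --

FLAGS = (N=0, Z=0)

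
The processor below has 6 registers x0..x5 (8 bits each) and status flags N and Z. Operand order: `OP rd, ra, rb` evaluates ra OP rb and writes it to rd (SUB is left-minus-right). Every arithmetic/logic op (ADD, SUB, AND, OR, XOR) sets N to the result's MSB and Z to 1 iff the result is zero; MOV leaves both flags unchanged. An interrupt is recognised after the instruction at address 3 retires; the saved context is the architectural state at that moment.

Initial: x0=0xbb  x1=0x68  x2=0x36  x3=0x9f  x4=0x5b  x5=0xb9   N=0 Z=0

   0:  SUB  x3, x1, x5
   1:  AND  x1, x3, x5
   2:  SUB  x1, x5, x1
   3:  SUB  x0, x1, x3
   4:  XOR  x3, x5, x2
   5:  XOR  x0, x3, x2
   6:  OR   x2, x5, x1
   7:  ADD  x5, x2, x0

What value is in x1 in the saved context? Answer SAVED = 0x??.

SAVED = 0x10

after  0: x0=0xbb x1=0x68 x2=0x36 x3=0xaf x4=0x5b x5=0xb9  N=1 Z=0
after  1: x0=0xbb x1=0xa9 x2=0x36 x3=0xaf x4=0x5b x5=0xb9  N=1 Z=0
after  2: x0=0xbb x1=0x10 x2=0x36 x3=0xaf x4=0x5b x5=0xb9  N=0 Z=0
after  3: x0=0x61 x1=0x10 x2=0x36 x3=0xaf x4=0x5b x5=0xb9  N=0 Z=0
-- IRQ taken; context saved, return-PC = 4 --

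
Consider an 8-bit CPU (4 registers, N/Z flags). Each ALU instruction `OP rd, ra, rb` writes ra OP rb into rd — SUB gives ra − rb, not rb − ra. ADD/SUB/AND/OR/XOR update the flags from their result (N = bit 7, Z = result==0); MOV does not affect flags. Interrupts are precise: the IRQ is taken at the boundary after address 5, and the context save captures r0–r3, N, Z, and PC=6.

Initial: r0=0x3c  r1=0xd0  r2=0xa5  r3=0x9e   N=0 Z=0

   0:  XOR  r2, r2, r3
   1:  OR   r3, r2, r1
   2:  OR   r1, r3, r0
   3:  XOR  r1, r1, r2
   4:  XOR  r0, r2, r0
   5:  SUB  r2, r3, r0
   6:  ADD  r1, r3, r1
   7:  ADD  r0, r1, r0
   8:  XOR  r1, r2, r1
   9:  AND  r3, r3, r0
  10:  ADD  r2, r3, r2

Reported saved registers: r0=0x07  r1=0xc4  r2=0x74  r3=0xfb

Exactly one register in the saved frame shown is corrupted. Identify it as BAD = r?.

after  0: r0=0x3c r1=0xd0 r2=0x3b r3=0x9e  N=0 Z=0
after  1: r0=0x3c r1=0xd0 r2=0x3b r3=0xfb  N=1 Z=0
after  2: r0=0x3c r1=0xff r2=0x3b r3=0xfb  N=1 Z=0
after  3: r0=0x3c r1=0xc4 r2=0x3b r3=0xfb  N=1 Z=0
after  4: r0=0x07 r1=0xc4 r2=0x3b r3=0xfb  N=0 Z=0
after  5: r0=0x07 r1=0xc4 r2=0xf4 r3=0xfb  N=1 Z=0
-- IRQ taken; context saved, return-PC = 6 --
mismatch: r2: reported 0x74 vs actual 0xf4

BAD = r2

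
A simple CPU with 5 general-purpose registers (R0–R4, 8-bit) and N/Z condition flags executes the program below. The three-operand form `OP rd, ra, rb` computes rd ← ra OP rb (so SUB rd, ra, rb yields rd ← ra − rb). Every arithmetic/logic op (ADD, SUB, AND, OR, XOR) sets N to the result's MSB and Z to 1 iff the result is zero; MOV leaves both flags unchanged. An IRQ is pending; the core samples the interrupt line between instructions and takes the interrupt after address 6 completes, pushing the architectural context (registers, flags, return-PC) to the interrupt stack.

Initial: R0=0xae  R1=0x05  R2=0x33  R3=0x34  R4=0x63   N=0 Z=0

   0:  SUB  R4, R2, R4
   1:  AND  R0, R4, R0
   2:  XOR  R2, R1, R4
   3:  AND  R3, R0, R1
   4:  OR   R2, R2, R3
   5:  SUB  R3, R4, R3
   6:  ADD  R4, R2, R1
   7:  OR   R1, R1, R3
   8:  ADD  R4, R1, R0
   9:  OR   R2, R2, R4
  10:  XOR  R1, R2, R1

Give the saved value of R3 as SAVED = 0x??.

after  0: R0=0xae R1=0x05 R2=0x33 R3=0x34 R4=0xd0  N=1 Z=0
after  1: R0=0x80 R1=0x05 R2=0x33 R3=0x34 R4=0xd0  N=1 Z=0
after  2: R0=0x80 R1=0x05 R2=0xd5 R3=0x34 R4=0xd0  N=1 Z=0
after  3: R0=0x80 R1=0x05 R2=0xd5 R3=0x00 R4=0xd0  N=0 Z=1
after  4: R0=0x80 R1=0x05 R2=0xd5 R3=0x00 R4=0xd0  N=1 Z=0
after  5: R0=0x80 R1=0x05 R2=0xd5 R3=0xd0 R4=0xd0  N=1 Z=0
after  6: R0=0x80 R1=0x05 R2=0xd5 R3=0xd0 R4=0xda  N=1 Z=0
-- IRQ taken; context saved, return-PC = 7 --

SAVED = 0xd0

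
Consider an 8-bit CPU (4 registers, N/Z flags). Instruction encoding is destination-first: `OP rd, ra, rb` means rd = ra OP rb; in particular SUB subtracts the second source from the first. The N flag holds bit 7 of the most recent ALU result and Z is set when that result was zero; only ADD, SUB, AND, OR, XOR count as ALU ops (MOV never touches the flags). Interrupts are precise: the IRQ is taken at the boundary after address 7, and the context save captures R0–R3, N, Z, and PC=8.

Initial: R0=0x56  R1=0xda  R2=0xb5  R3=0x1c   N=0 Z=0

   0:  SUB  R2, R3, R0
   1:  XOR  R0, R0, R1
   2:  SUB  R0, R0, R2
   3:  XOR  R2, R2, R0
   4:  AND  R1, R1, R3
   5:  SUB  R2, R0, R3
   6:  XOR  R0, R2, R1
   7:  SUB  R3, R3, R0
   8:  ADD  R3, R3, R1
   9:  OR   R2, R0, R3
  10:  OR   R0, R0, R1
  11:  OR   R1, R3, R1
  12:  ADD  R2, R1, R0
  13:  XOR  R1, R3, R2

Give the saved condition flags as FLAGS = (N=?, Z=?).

FLAGS = (N=0, Z=0)

after  0: R0=0x56 R1=0xda R2=0xc6 R3=0x1c  N=1 Z=0
after  1: R0=0x8c R1=0xda R2=0xc6 R3=0x1c  N=1 Z=0
after  2: R0=0xc6 R1=0xda R2=0xc6 R3=0x1c  N=1 Z=0
after  3: R0=0xc6 R1=0xda R2=0x00 R3=0x1c  N=0 Z=1
after  4: R0=0xc6 R1=0x18 R2=0x00 R3=0x1c  N=0 Z=0
after  5: R0=0xc6 R1=0x18 R2=0xaa R3=0x1c  N=1 Z=0
after  6: R0=0xb2 R1=0x18 R2=0xaa R3=0x1c  N=1 Z=0
after  7: R0=0xb2 R1=0x18 R2=0xaa R3=0x6a  N=0 Z=0
-- IRQ taken; context saved, return-PC = 8 --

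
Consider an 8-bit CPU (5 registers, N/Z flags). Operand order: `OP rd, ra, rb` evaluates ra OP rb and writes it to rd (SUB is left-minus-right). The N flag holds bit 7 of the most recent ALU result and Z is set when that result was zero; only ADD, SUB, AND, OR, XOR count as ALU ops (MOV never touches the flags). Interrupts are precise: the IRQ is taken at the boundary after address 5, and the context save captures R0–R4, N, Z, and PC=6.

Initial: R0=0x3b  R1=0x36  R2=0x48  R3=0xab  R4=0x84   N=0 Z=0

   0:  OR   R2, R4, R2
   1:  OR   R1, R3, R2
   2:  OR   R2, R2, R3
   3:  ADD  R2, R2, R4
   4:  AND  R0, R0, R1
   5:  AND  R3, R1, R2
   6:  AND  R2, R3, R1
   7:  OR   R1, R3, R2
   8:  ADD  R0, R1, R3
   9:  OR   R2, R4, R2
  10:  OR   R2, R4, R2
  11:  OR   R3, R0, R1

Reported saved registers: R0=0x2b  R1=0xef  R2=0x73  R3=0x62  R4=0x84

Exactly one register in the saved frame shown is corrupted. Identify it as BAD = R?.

BAD = R3

after  0: R0=0x3b R1=0x36 R2=0xcc R3=0xab R4=0x84  N=1 Z=0
after  1: R0=0x3b R1=0xef R2=0xcc R3=0xab R4=0x84  N=1 Z=0
after  2: R0=0x3b R1=0xef R2=0xef R3=0xab R4=0x84  N=1 Z=0
after  3: R0=0x3b R1=0xef R2=0x73 R3=0xab R4=0x84  N=0 Z=0
after  4: R0=0x2b R1=0xef R2=0x73 R3=0xab R4=0x84  N=0 Z=0
after  5: R0=0x2b R1=0xef R2=0x73 R3=0x63 R4=0x84  N=0 Z=0
-- IRQ taken; context saved, return-PC = 6 --
mismatch: R3: reported 0x62 vs actual 0x63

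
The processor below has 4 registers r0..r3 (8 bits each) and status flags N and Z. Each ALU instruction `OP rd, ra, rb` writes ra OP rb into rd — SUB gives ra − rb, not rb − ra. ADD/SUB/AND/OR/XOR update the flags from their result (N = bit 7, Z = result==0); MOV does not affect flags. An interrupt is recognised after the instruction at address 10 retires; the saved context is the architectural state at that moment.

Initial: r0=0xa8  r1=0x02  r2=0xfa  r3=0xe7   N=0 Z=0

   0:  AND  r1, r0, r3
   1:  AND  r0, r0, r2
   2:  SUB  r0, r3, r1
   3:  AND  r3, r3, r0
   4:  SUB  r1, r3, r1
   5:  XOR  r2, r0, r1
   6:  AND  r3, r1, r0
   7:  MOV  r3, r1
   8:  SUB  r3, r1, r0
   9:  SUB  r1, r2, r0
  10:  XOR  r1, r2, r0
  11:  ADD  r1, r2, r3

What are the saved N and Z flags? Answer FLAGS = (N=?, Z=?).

FLAGS = (N=1, Z=0)

after  0: r0=0xa8 r1=0xa0 r2=0xfa r3=0xe7  N=1 Z=0
after  1: r0=0xa8 r1=0xa0 r2=0xfa r3=0xe7  N=1 Z=0
after  2: r0=0x47 r1=0xa0 r2=0xfa r3=0xe7  N=0 Z=0
after  3: r0=0x47 r1=0xa0 r2=0xfa r3=0x47  N=0 Z=0
after  4: r0=0x47 r1=0xa7 r2=0xfa r3=0x47  N=1 Z=0
after  5: r0=0x47 r1=0xa7 r2=0xe0 r3=0x47  N=1 Z=0
after  6: r0=0x47 r1=0xa7 r2=0xe0 r3=0x07  N=0 Z=0
after  7: r0=0x47 r1=0xa7 r2=0xe0 r3=0xa7  N=0 Z=0
after  8: r0=0x47 r1=0xa7 r2=0xe0 r3=0x60  N=0 Z=0
after  9: r0=0x47 r1=0x99 r2=0xe0 r3=0x60  N=1 Z=0
after 10: r0=0x47 r1=0xa7 r2=0xe0 r3=0x60  N=1 Z=0
-- IRQ taken; context saved, return-PC = 11 --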